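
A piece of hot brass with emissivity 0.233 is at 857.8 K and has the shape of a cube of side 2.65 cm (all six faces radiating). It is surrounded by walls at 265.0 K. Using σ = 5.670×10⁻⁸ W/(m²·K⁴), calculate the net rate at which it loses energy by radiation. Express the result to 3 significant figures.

Area A = 6s² = 6×(0.0265 m)² = 4.2135×10⁻³ m².
Net radiated power P_net = εσA(T⁴ − T₀⁴) = 0.233×5.670×10⁻⁸×4.2135×10⁻³×(857.8⁴ − 265.0⁴).
T⁴ − T₀⁴ = 5.41432×10¹¹ − 4.93155×10⁹ = 5.36500×10¹¹ K⁴, so P_net = 29.9 W.

Net loss ≈ 29.9 W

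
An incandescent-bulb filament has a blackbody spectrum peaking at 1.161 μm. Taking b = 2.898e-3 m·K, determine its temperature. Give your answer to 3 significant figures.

Wien's law gives T = b/λ_max = (2.898×10⁻³ m·K)/(1.161×10⁻⁶ m) = 2.50×10³ K.

T ≈ 2.50×10³ K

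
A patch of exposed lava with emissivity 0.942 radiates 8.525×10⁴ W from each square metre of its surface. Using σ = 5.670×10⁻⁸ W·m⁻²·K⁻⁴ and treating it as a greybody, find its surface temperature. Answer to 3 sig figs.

I = εσT⁴, so T = (I/εσ)^(1/4) = (8.525×10⁴/(0.942×5.670×10⁻⁸))^(1/4) = 1.12×10³ K.

T ≈ 1.12×10³ K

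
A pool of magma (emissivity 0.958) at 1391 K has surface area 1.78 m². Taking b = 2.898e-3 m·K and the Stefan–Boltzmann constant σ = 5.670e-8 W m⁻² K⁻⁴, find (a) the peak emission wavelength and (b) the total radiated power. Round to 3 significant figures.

(a) λ_max = b/T = 2.898×10⁻³/1391 = 2.083×10⁻⁶ m = 2.08×10³ nm.
Area A = 1.78 m².
(b) P = εσAT⁴ = 0.958×5.670×10⁻⁸×1.78×(1391)⁴ = 3.62×10⁵ W.

λ_max ≈ 2.08×10³ nm; P ≈ 3.62×10⁵ W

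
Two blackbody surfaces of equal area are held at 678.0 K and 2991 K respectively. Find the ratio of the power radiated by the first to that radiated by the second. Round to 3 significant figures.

With equal areas, P₁/P₂ = (T₁/T₂)⁴ = (678.0/2991)⁴ = 2.64×10⁻³.

P₁/P₂ ≈ 2.64×10⁻³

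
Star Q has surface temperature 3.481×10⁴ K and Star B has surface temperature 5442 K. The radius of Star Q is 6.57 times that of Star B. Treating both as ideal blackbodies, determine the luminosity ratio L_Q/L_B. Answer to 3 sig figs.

L_Q/L_B ≈ 7.23×10⁴

L ∝ R²T⁴, so L_Q/L_B = (R_Q/R_B)²(T_Q/T_B)⁴ = (6.57)² × (3.481×10⁴/5442)⁴ = 43.1649 × 1674.10 = 7.23×10⁴.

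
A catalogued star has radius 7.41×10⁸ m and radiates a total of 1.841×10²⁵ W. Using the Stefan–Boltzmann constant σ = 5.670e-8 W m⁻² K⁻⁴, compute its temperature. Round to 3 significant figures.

Surface area A = 4πR² = 4π(7.41×10⁸ m)² = 6.89996×10¹⁸ m².
P = σAT⁴ ⇒ T = (P/(σA))^(1/4) = (1.841×10²⁵/(5.670×10⁻⁸×6.89996×10¹⁸))^(1/4) = 2.62×10³ K.

T ≈ 2.62×10³ K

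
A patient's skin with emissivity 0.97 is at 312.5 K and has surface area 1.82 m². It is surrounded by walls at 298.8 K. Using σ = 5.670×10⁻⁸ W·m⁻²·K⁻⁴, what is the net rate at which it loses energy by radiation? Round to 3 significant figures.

Area A = 1.82 m².
Net radiated power P_net = εσA(T⁴ − T₀⁴) = 0.97×5.670×10⁻⁸×1.82×(312.5⁴ − 298.8⁴).
T⁴ − T₀⁴ = 9.53674×10⁹ − 7.97118×10⁹ = 1.56556×10⁹ K⁴, so P_net = 157 W.

Net loss ≈ 157 W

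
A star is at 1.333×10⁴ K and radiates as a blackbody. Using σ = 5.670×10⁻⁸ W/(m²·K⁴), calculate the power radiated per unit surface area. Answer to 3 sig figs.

Stefan–Boltzmann: I = σT⁴ = 5.670×10⁻⁸ × (1.333×10⁴)⁴ = 1.79×10⁹ W/m².

I ≈ 1.79×10⁹ W/m²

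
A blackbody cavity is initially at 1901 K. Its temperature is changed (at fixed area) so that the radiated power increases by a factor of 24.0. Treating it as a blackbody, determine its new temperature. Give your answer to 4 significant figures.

P ∝ T⁴, so T₂/T₁ = (P₂/P₁)^(1/4) = (24.0)^(1/4) = 2.21336.
T₂ = 1901 × 2.21336 = 4208 K.

T₂ ≈ 4208 K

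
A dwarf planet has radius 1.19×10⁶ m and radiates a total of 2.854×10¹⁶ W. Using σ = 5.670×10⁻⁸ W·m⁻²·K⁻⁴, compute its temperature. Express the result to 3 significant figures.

T ≈ 410 K

Surface area A = 4πR² = 4π(1.19×10⁶ m)² = 1.77952×10¹³ m².
P = σAT⁴ ⇒ T = (P/(σA))^(1/4) = (2.854×10¹⁶/(5.670×10⁻⁸×1.77952×10¹³))^(1/4) = 410 K.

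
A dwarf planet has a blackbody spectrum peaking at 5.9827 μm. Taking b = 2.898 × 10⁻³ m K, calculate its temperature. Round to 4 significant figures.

T ≈ 484.4 K

Wien's law gives T = b/λ_max = (2.898×10⁻³ m·K)/(5.9827×10⁻⁶ m) = 484.4 K.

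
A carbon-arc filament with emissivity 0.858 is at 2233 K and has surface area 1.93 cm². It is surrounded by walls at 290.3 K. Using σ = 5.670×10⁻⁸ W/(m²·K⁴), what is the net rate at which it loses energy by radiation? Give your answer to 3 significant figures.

Area A = 1.93 cm² = 1.93×10⁻⁴ m².
Net radiated power P_net = εσA(T⁴ − T₀⁴) = 0.858×5.670×10⁻⁸×1.93×10⁻⁴×(2233⁴ − 290.3⁴).
T⁴ − T₀⁴ = 2.48631×10¹³ − 7.10212×10⁹ = 2.48560×10¹³ K⁴, so P_net = 233 W.

Net loss ≈ 233 W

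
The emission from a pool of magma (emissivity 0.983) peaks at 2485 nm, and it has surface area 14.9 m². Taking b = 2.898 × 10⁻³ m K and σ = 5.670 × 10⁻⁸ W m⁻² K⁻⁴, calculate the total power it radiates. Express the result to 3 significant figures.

Wien's law: T = b/λ_max = 2.898×10⁻³/2.485×10⁻⁶ = 1166.20 K.
Area A = 14.9 m².
Then P = εσAT⁴ = 0.983×5.670×10⁻⁸×14.9×(1166.20)⁴ = 1.54×10⁶ W.

P ≈ 1.54×10⁶ W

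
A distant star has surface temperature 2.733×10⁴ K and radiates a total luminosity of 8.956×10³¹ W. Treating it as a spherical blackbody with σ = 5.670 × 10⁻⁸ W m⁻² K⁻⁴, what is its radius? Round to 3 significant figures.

R ≈ 1.50×10¹⁰ m

L = 4πR²σT⁴ ⇒ R = √(L/(4πσT⁴)).
σT⁴ = 3.16331×10¹⁰ W/m², so R = √(8.956×10³¹/(4π×3.16331×10¹⁰)) = 1.50×10¹⁰ m.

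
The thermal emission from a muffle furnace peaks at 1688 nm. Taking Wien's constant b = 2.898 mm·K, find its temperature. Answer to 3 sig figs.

Wien's law gives T = b/λ_max = (2.898×10⁻³ m·K)/(1.688×10⁻⁶ m) = 1.72×10³ K.

T ≈ 1.72×10³ K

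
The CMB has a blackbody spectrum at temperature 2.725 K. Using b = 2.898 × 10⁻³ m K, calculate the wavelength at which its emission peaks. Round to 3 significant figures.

Wien's displacement law: λ_max = b/T = (2.898×10⁻³ m·K)/(2.725 K) = 1.063×10⁻³ m.
That is 1.06 mm, in the microwave range.

λ_max ≈ 1.06 mm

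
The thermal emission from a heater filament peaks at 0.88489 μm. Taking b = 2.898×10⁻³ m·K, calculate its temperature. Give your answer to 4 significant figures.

Wien's law gives T = b/λ_max = (2.898×10⁻³ m·K)/(8.8489×10⁻⁷ m) = 3275 K.

T ≈ 3275 K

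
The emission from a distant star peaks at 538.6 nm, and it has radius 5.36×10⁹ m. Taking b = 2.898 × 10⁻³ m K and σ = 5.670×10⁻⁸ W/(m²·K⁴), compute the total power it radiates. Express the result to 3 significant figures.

Wien's law: T = b/λ_max = 2.898×10⁻³/5.386×10⁻⁷ = 5380.62 K.
Surface area A = 4πR² = 4π(5.36×10⁹ m)² = 3.61027×10²⁰ m².
Then P = σAT⁴ = 5.670×10⁻⁸×3.61027×10²⁰×(5380.62)⁴ = 1.72×10²⁸ W.

P ≈ 1.72×10²⁸ W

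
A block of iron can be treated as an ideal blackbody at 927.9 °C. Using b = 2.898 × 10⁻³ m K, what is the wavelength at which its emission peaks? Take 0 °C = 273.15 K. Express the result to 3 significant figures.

T = 927.9 °C + 273.15 = 1201.05 K.
Wien's displacement law: λ_max = b/T = (2.898×10⁻³ m·K)/(1201.05 K) = 2.413×10⁻⁶ m.
That is 2.41×10³ nm, in the infrared range.

λ_max ≈ 2.41×10³ nm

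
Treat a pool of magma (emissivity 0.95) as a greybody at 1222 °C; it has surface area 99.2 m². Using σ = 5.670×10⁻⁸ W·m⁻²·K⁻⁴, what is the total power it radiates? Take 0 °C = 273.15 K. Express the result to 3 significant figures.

P ≈ 2.67×10⁷ W

T = 1222 °C + 273.15 = 1495.15 K.
Area A = 99.2 m².
P = εσAT⁴ = 0.95 × 5.670×10⁻⁸ × 99.2 × (1495.15)⁴ = 2.67×10⁷ W.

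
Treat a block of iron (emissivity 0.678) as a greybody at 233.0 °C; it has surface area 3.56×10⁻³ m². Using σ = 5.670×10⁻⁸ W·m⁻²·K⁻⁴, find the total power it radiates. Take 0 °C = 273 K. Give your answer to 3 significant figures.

P ≈ 8.97 W

T = 233.0 °C + 273 = 506.0 K.
Area A = 3.56×10⁻³ m².
P = εσAT⁴ = 0.678 × 5.670×10⁻⁸ × 3.56×10⁻³ × (506.0)⁴ = 8.97 W.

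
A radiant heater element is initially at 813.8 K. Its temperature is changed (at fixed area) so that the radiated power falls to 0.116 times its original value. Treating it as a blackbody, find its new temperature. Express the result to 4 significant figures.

T₂ ≈ 474.9 K

P ∝ T⁴, so T₂/T₁ = (P₂/P₁)^(1/4) = (0.116)^(1/4) = 0.583599.
T₂ = 813.8 × 0.583599 = 474.9 K.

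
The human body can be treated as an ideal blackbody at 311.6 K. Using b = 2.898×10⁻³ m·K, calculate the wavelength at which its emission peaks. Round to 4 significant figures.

Wien's displacement law: λ_max = b/T = (2.898×10⁻³ m·K)/(311.6 K) = 9.3004×10⁻⁶ m.
That is 9.300 μm, in the infrared range.

λ_max ≈ 9.300 μm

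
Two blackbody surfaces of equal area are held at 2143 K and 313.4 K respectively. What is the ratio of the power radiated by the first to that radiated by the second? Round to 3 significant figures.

With equal areas, P₁/P₂ = (T₁/T₂)⁴ = (2143/313.4)⁴ = 2.19×10³.

P₁/P₂ ≈ 2.19×10³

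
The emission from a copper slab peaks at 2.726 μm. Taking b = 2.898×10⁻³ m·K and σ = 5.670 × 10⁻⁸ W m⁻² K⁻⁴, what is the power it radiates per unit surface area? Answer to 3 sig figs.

Wien's law: T = b/λ_max = 2.898×10⁻³/2.726×10⁻⁶ = 1063.10 K.
Then I = σT⁴ = 5.670×10⁻⁸×(1063.10)⁴ = 7.24×10⁴ W/m².

I ≈ 7.24×10⁴ W/m²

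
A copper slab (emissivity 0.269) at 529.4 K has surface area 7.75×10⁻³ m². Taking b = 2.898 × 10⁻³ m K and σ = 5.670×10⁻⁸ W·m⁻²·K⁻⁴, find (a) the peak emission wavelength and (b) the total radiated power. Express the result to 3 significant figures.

(a) λ_max = b/T = 2.898×10⁻³/529.4 = 5.474×10⁻⁶ m = 5.47 μm.
Area A = 7.75×10⁻³ m².
(b) P = εσAT⁴ = 0.269×5.670×10⁻⁸×7.75×10⁻³×(529.4)⁴ = 9.28 W.

λ_max ≈ 5.47 μm; P ≈ 9.28 W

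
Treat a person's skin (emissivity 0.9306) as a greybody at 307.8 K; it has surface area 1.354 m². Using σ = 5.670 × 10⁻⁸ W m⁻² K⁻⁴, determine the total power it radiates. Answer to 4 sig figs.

P ≈ 641.3 W

Area A = 1.354 m².
P = εσAT⁴ = 0.9306 × 5.670×10⁻⁸ × 1.354 × (307.8)⁴ = 641.3 W.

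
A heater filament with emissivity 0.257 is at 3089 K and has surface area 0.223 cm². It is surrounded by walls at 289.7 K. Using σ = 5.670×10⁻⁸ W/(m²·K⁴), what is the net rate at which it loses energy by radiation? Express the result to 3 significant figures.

Net loss ≈ 29.6 W

Area A = 0.223 cm² = 2.23×10⁻⁵ m².
Net radiated power P_net = εσA(T⁴ − T₀⁴) = 0.257×5.670×10⁻⁸×2.23×10⁻⁵×(3089⁴ − 289.7⁴).
T⁴ − T₀⁴ = 9.10483×10¹³ − 7.04359×10⁹ = 9.10413×10¹³ K⁴, so P_net = 29.6 W.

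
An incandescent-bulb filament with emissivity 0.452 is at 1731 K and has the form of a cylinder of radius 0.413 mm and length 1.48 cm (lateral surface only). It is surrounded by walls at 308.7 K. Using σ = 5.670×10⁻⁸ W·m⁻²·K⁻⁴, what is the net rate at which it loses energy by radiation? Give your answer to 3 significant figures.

Net loss ≈ 8.83 W

Lateral area A = 2πrL = 2π×4.13×10⁻⁴×0.0148 = 3.84053×10⁻⁵ m².
Net radiated power P_net = εσA(T⁴ − T₀⁴) = 0.452×5.670×10⁻⁸×3.84053×10⁻⁵×(1731⁴ − 308.7⁴).
T⁴ − T₀⁴ = 8.97818×10¹² − 9.08127×10⁹ = 8.96910×10¹² K⁴, so P_net = 8.83 W.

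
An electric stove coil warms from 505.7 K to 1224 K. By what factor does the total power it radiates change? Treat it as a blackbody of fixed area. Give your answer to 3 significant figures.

P ∝ T⁴, so P₂/P₁ = (T₂/T₁)⁴ = (1224/505.7)⁴ = (2.42041)⁴ = 34.3.

P₂/P₁ ≈ 34.3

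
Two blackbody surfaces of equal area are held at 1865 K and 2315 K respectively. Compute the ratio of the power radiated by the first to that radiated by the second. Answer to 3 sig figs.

With equal areas, P₁/P₂ = (T₁/T₂)⁴ = (1865/2315)⁴ = 0.421.

P₁/P₂ ≈ 0.421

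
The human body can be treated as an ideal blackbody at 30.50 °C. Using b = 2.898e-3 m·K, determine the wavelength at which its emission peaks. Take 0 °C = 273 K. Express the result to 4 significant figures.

T = 30.50 °C + 273 = 303.50 K.
Wien's displacement law: λ_max = b/T = (2.898×10⁻³ m·K)/(303.50 K) = 9.5486×10⁻⁶ m.
That is 9.549 μm, in the infrared range.

λ_max ≈ 9.549 μm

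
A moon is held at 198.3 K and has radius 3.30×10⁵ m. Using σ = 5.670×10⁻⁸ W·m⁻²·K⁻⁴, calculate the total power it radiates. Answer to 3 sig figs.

P ≈ 1.20×10¹⁴ W

Surface area A = 4πR² = 4π(3.30×10⁵ m)² = 1.36848×10¹² m².
P = σAT⁴ = 5.670×10⁻⁸ × 1.36848×10¹² × (198.3)⁴ = 1.20×10¹⁴ W.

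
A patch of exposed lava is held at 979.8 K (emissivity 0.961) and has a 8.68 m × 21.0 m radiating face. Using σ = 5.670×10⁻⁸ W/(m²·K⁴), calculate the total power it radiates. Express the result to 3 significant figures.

P ≈ 9.15×10⁶ W

Area A = 8.68 × 21.0 = 182.28 m².
P = εσAT⁴ = 0.961 × 5.670×10⁻⁸ × 182.28 × (979.8)⁴ = 9.15×10⁶ W.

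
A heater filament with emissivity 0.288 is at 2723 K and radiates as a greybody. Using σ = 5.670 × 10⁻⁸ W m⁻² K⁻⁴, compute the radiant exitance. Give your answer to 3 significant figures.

I ≈ 8.98×10⁵ W/m²

Stefan–Boltzmann: I = εσT⁴ = 0.288 × 5.670×10⁻⁸ × (2723)⁴ = 8.98×10⁵ W/m².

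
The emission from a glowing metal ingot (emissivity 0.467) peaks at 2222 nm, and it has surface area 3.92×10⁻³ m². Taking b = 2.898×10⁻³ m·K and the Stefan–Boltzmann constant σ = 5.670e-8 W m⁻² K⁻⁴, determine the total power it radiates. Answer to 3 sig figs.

P ≈ 300 W

Wien's law: T = b/λ_max = 2.898×10⁻³/2.222×10⁻⁶ = 1304.23 K.
Area A = 3.92×10⁻³ m².
Then P = εσAT⁴ = 0.467×5.670×10⁻⁸×3.92×10⁻³×(1304.23)⁴ = 300 W.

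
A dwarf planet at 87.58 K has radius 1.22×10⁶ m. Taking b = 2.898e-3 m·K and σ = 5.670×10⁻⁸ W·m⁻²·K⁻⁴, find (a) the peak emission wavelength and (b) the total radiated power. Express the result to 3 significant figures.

λ_max ≈ 33.1 μm; P ≈ 6.24×10¹³ W

(a) λ_max = b/T = 2.898×10⁻³/87.58 = 3.309×10⁻⁵ m = 33.1 μm.
Surface area A = 4πR² = 4π(1.22×10⁶ m)² = 1.87038×10¹³ m².
(b) P = σAT⁴ = 5.670×10⁻⁸×1.87038×10¹³×(87.58)⁴ = 6.24×10¹³ W.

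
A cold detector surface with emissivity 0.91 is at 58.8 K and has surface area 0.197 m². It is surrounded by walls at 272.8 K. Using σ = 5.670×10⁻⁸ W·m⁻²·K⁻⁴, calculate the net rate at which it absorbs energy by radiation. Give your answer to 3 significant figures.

Net gain ≈ 56.2 W

Area A = 0.197 m².
Net radiated power P_net = εσA(T⁴ − T₀⁴) = 0.91×5.670×10⁻⁸×0.197×(58.8⁴ − 272.8⁴).
T⁴ − T₀⁴ = 1.19539×10⁷ − 5.53831×10⁹ = -5.52636×10⁹ K⁴, so P_net = -56.2 W — negative, meaning a net gain of 56.2 W.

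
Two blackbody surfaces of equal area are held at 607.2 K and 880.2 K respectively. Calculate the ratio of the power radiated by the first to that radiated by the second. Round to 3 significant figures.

P₁/P₂ ≈ 0.226

With equal areas, P₁/P₂ = (T₁/T₂)⁴ = (607.2/880.2)⁴ = 0.226.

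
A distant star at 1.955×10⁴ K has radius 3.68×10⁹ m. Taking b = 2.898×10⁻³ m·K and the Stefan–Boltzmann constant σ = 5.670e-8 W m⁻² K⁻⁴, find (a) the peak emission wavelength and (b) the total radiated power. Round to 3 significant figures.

(a) λ_max = b/T = 2.898×10⁻³/1.955×10⁴ = 1.482×10⁻⁷ m = 148 nm.
Surface area A = 4πR² = 4π(3.68×10⁹ m)² = 1.70179×10²⁰ m².
(b) P = σAT⁴ = 5.670×10⁻⁸×1.70179×10²⁰×(1.955×10⁴)⁴ = 1.41×10³⁰ W.

λ_max ≈ 148 nm; P ≈ 1.41×10³⁰ W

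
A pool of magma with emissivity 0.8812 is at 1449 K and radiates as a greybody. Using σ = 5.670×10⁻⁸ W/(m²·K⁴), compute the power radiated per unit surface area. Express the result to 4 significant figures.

Stefan–Boltzmann: I = εσT⁴ = 0.8812 × 5.670×10⁻⁸ × (1449)⁴ = 2.203×10⁵ W/m².

I ≈ 2.203×10⁵ W/m²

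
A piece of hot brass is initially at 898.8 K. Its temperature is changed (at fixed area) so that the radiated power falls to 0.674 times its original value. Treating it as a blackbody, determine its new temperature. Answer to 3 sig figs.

P ∝ T⁴, so T₂/T₁ = (P₂/P₁)^(1/4) = (0.674)^(1/4) = 0.906077.
T₂ = 898.8 × 0.906077 = 814 K.

T₂ ≈ 814 K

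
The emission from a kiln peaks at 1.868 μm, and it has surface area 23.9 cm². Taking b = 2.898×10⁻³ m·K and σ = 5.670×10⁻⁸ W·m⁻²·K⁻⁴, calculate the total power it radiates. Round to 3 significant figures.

P ≈ 785 W

Wien's law: T = b/λ_max = 2.898×10⁻³/1.868×10⁻⁶ = 1551.39 K.
Area A = 23.9 cm² = 2.39×10⁻³ m².
Then P = σAT⁴ = 5.670×10⁻⁸×2.39×10⁻³×(1551.39)⁴ = 785 W.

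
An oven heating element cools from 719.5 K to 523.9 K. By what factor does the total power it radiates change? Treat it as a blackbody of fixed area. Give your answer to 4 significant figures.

P₂/P₁ ≈ 0.2811

P ∝ T⁴, so P₂/P₁ = (T₂/T₁)⁴ = (523.9/719.5)⁴ = (0.728145)⁴ = 0.2811.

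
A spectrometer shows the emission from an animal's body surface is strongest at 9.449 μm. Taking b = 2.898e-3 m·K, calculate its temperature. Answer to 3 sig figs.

Wien's law gives T = b/λ_max = (2.898×10⁻³ m·K)/(9.449×10⁻⁶ m) = 307 K.

T ≈ 307 K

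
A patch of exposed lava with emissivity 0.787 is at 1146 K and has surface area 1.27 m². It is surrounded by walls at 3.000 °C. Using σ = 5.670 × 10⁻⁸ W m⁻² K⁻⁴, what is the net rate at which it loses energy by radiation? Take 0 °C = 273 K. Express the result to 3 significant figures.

Surroundings: T = 3.000 °C + 273 = 276.000 K.
Area A = 1.27 m².
Net radiated power P_net = εσA(T⁴ − T₀⁴) = 0.787×5.670×10⁻⁸×1.27×(1146⁴ − 276.000⁴).
T⁴ − T₀⁴ = 1.72480×10¹² − 5.80278×10⁹ = 1.71900×10¹² K⁴, so P_net = 9.74×10⁴ W.

Net loss ≈ 9.74×10⁴ W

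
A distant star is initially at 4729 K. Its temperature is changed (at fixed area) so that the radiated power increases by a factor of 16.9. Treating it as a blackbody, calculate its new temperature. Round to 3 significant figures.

P ∝ T⁴, so T₂/T₁ = (P₂/P₁)^(1/4) = (16.9)^(1/4) = 2.02755.
T₂ = 4729 × 2.02755 = 9.59×10³ K.

T₂ ≈ 9.59×10³ K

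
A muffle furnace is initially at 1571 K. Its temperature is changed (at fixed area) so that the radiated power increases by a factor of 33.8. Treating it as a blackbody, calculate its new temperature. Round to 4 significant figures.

T₂ ≈ 3788 K

P ∝ T⁴, so T₂/T₁ = (P₂/P₁)^(1/4) = (33.8)^(1/4) = 2.41118.
T₂ = 1571 × 2.41118 = 3788 K.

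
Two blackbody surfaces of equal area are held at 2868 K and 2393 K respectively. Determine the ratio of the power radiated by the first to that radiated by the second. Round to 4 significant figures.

With equal areas, P₁/P₂ = (T₁/T₂)⁴ = (2868/2393)⁴ = 2.063.

P₁/P₂ ≈ 2.063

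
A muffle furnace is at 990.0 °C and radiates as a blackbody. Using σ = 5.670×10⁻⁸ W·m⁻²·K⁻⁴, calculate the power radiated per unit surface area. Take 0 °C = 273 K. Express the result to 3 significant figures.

T = 990.0 °C + 273 = 1263.0 K.
Stefan–Boltzmann: I = σT⁴ = 5.670×10⁻⁸ × (1263.0)⁴ = 1.44×10⁵ W/m².

I ≈ 1.44×10⁵ W/m²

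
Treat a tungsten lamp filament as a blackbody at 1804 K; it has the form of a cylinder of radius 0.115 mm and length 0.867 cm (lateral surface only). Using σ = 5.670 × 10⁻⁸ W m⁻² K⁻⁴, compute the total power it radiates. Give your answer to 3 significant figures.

P ≈ 3.76 W

Lateral area A = 2πrL = 2π×1.15×10⁻⁴×8.67×10⁻³ = 6.26465×10⁻⁶ m².
P = σAT⁴ = 5.670×10⁻⁸ × 6.26465×10⁻⁶ × (1804)⁴ = 3.76 W.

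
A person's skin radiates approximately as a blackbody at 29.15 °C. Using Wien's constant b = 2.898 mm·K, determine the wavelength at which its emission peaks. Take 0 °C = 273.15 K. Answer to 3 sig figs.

λ_max ≈ 9.59 μm

T = 29.15 °C + 273.15 = 302.30 K.
Wien's displacement law: λ_max = b/T = (2.898×10⁻³ m·K)/(302.30 K) = 9.587×10⁻⁶ m.
That is 9.59 μm, in the infrared range.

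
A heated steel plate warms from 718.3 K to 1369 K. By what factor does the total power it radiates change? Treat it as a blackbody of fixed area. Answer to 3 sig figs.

P ∝ T⁴, so P₂/P₁ = (T₂/T₁)⁴ = (1369/718.3)⁴ = (1.90589)⁴ = 13.2.

P₂/P₁ ≈ 13.2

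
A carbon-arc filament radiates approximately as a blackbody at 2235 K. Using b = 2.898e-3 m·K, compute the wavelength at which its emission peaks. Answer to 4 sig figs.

λ_max ≈ 1297 nm

Wien's displacement law: λ_max = b/T = (2.898×10⁻³ m·K)/(2235 K) = 1.2966×10⁻⁶ m.
That is 1297 nm, in the infrared range.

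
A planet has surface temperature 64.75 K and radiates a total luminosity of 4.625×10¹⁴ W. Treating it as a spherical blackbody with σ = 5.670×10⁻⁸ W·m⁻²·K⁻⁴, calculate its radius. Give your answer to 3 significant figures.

L = 4πR²σT⁴ ⇒ R = √(L/(4πσT⁴)).
σT⁴ = 0.996649 W/m², so R = √(4.625×10¹⁴/(4π×0.996649)) = 6.08×10⁶ m.

R ≈ 6.08×10⁶ m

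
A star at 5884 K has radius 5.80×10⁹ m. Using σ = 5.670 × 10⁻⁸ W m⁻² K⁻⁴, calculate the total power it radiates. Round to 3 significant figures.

Surface area A = 4πR² = 4π(5.80×10⁹ m)² = 4.22733×10²⁰ m².
P = σAT⁴ = 5.670×10⁻⁸ × 4.22733×10²⁰ × (5884)⁴ = 2.87×10²⁸ W.

P ≈ 2.87×10²⁸ W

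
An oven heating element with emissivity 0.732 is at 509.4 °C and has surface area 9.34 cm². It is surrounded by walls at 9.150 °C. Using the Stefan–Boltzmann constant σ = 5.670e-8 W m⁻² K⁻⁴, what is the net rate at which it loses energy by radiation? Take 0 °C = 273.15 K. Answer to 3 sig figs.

Net loss ≈ 14.3 W

T = 509.4 °C + 273.15 = 782.55 K.
Surroundings: T = 9.150 °C + 273.15 = 282.300 K.
Area A = 9.34 cm² = 9.34×10⁻⁴ m².
Net radiated power P_net = εσA(T⁴ − T₀⁴) = 0.732×5.670×10⁻⁸×9.34×10⁻⁴×(782.55⁴ − 282.300⁴).
T⁴ − T₀⁴ = 3.75015×10¹¹ − 6.35102×10⁹ = 3.68664×10¹¹ K⁴, so P_net = 14.3 W.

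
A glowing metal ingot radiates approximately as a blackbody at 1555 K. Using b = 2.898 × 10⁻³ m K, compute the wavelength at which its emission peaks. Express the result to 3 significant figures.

λ_max ≈ 1.86×10³ nm

Wien's displacement law: λ_max = b/T = (2.898×10⁻³ m·K)/(1555 K) = 1.864×10⁻⁶ m.
That is 1.86×10³ nm, in the infrared range.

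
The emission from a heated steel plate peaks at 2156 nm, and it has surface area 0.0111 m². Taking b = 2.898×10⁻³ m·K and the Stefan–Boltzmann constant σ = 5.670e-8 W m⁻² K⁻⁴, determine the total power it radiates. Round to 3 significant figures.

P ≈ 2.05×10³ W

Wien's law: T = b/λ_max = 2.898×10⁻³/2.156×10⁻⁶ = 1344.16 K.
Area A = 0.0111 m².
Then P = σAT⁴ = 5.670×10⁻⁸×0.0111×(1344.16)⁴ = 2.05×10³ W.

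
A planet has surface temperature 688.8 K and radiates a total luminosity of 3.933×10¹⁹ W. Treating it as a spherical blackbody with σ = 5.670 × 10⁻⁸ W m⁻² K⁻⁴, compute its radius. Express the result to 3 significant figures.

R ≈ 1.57×10⁷ m

L = 4πR²σT⁴ ⇒ R = √(L/(4πσT⁴)).
σT⁴ = 12763.1 W/m², so R = √(3.933×10¹⁹/(4π×12763.1)) = 1.57×10⁷ m.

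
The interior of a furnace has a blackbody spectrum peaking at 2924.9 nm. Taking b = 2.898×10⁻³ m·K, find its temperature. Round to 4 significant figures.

T ≈ 990.8 K

Wien's law gives T = b/λ_max = (2.898×10⁻³ m·K)/(2.9249×10⁻⁶ m) = 990.8 K.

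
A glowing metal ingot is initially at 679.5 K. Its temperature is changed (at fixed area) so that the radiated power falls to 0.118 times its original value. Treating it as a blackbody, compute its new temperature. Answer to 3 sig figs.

T₂ ≈ 398 K

P ∝ T⁴, so T₂/T₁ = (P₂/P₁)^(1/4) = (0.118)^(1/4) = 0.586098.
T₂ = 679.5 × 0.586098 = 398 K.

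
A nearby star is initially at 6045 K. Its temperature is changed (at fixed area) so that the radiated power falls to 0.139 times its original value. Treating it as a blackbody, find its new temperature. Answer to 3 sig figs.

T₂ ≈ 3.69×10³ K

P ∝ T⁴, so T₂/T₁ = (P₂/P₁)^(1/4) = (0.139)^(1/4) = 0.610596.
T₂ = 6045 × 0.610596 = 3.69×10³ K.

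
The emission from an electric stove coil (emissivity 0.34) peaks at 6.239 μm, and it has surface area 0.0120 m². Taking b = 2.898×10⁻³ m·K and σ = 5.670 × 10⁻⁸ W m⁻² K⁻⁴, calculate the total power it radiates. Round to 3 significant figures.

P ≈ 10.8 W

Wien's law: T = b/λ_max = 2.898×10⁻³/6.239×10⁻⁶ = 464.498 K.
Area A = 0.0120 m².
Then P = εσAT⁴ = 0.34×5.670×10⁻⁸×0.0120×(464.498)⁴ = 10.8 W.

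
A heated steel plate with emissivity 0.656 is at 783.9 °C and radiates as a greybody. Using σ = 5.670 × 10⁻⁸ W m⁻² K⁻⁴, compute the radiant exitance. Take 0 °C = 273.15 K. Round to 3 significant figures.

I ≈ 4.64×10⁴ W/m²

T = 783.9 °C + 273.15 = 1057.05 K.
Stefan–Boltzmann: I = εσT⁴ = 0.656 × 5.670×10⁻⁸ × (1057.05)⁴ = 4.64×10⁴ W/m².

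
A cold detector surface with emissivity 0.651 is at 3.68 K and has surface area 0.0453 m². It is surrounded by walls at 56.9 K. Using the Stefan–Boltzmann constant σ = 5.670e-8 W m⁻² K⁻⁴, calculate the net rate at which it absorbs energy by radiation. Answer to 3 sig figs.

Net gain ≈ 0.0175 W

Area A = 0.0453 m².
Net radiated power P_net = εσA(T⁴ − T₀⁴) = 0.651×5.670×10⁻⁸×0.0453×(3.68⁴ − 56.9⁴).
T⁴ − T₀⁴ = 183.397 − 1.04821×10⁷ = -1.04819×10⁷ K⁴, so P_net = -0.0175 W — negative, meaning a net gain of 0.0175 W.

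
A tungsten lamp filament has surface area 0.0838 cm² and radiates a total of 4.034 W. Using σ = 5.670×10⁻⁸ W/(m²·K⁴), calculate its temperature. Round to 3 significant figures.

Area A = 0.0838 cm² = 8.38×10⁻⁶ m².
P = σAT⁴ ⇒ T = (P/(σA))^(1/4) = (4.034/(5.670×10⁻⁸×8.38×10⁻⁶))^(1/4) = 1.71×10³ K.

T ≈ 1.71×10³ K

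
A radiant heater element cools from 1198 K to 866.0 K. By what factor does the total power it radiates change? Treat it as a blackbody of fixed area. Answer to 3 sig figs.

P₂/P₁ ≈ 0.273

P ∝ T⁴, so P₂/P₁ = (T₂/T₁)⁴ = (866.0/1198)⁴ = (0.722871)⁴ = 0.273.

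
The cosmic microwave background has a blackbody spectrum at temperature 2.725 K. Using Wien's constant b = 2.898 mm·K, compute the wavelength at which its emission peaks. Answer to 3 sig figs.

Wien's displacement law: λ_max = b/T = (2.898×10⁻³ m·K)/(2.725 K) = 1.063×10⁻³ m.
That is 1.06 mm, in the microwave range.

λ_max ≈ 1.06 mm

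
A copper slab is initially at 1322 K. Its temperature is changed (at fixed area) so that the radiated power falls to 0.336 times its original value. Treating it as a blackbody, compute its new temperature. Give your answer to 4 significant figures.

P ∝ T⁴, so T₂/T₁ = (P₂/P₁)^(1/4) = (0.336)^(1/4) = 0.761351.
T₂ = 1322 × 0.761351 = 1007 K.

T₂ ≈ 1007 K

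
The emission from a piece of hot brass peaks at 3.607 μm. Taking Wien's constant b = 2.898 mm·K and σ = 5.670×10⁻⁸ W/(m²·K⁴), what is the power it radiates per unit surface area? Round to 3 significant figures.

I ≈ 2.36×10⁴ W/m²

Wien's law: T = b/λ_max = 2.898×10⁻³/3.607×10⁻⁶ = 803.438 K.
Then I = σT⁴ = 5.670×10⁻⁸×(803.438)⁴ = 2.36×10⁴ W/m².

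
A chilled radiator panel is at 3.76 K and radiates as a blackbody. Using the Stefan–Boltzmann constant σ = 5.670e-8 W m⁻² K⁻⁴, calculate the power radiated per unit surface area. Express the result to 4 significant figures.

I ≈ 1.133×10⁻⁵ W/m²

Stefan–Boltzmann: I = σT⁴ = 5.670×10⁻⁸ × (3.76)⁴ = 1.133×10⁻⁵ W/m².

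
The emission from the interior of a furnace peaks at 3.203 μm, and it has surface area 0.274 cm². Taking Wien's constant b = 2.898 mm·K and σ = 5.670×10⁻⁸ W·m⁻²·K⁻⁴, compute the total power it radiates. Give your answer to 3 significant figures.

Wien's law: T = b/λ_max = 2.898×10⁻³/3.203×10⁻⁶ = 904.777 K.
Area A = 0.274 cm² = 2.74×10⁻⁵ m².
Then P = σAT⁴ = 5.670×10⁻⁸×2.74×10⁻⁵×(904.777)⁴ = 1.04 W.

P ≈ 1.04 W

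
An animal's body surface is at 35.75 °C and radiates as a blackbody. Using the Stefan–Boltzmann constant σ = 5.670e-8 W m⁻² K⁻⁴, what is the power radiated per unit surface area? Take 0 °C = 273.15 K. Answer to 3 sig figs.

T = 35.75 °C + 273.15 = 308.90 K.
Stefan–Boltzmann: I = σT⁴ = 5.670×10⁻⁸ × (308.90)⁴ = 516 W/m².

I ≈ 516 W/m²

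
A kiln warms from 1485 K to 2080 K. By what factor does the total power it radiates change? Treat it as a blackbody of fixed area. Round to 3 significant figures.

P ∝ T⁴, so P₂/P₁ = (T₂/T₁)⁴ = (2080/1485)⁴ = (1.40067)⁴ = 3.85.

P₂/P₁ ≈ 3.85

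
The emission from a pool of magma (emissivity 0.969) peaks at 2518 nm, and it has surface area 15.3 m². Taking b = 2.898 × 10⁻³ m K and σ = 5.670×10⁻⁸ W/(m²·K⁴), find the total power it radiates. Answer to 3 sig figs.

Wien's law: T = b/λ_max = 2.898×10⁻³/2.518×10⁻⁶ = 1150.91 K.
Area A = 15.3 m².
Then P = εσAT⁴ = 0.969×5.670×10⁻⁸×15.3×(1150.91)⁴ = 1.47×10⁶ W.

P ≈ 1.47×10⁶ W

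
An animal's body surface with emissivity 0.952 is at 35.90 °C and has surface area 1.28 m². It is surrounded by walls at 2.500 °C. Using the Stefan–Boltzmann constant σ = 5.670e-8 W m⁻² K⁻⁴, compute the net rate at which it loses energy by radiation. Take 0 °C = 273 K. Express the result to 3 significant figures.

T = 35.90 °C + 273 = 308.90 K.
Surroundings: T = 2.500 °C + 273 = 275.500 K.
Area A = 1.28 m².
Net radiated power P_net = εσA(T⁴ − T₀⁴) = 0.952×5.670×10⁻⁸×1.28×(308.90⁴ − 275.500⁴).
T⁴ − T₀⁴ = 9.10483×10⁹ − 5.76085×10⁹ = 3.34398×10⁹ K⁴, so P_net = 231 W.

Net loss ≈ 231 W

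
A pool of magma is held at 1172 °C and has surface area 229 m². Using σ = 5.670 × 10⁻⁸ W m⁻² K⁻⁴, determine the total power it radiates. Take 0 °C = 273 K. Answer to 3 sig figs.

P ≈ 5.66×10⁷ W

T = 1172 °C + 273 = 1445 K.
Area A = 229 m².
P = σAT⁴ = 5.670×10⁻⁸ × 229 × (1445)⁴ = 5.66×10⁷ W.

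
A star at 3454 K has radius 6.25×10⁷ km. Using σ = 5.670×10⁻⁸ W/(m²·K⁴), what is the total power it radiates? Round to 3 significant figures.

Surface area A = 4πR² = 4π(6.25×10¹⁰ m)² = 4.90874×10²² m².
P = σAT⁴ = 5.670×10⁻⁸ × 4.90874×10²² × (3454)⁴ = 3.96×10²⁹ W.

P ≈ 3.96×10²⁹ W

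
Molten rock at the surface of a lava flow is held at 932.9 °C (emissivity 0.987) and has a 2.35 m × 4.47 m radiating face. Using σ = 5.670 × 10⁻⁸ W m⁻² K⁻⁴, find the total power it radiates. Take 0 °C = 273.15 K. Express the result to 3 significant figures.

P ≈ 1.24×10⁶ W

T = 932.9 °C + 273.15 = 1206.05 K.
Area A = 2.35 × 4.47 = 10.5045 m².
P = εσAT⁴ = 0.987 × 5.670×10⁻⁸ × 10.5045 × (1206.05)⁴ = 1.24×10⁶ W.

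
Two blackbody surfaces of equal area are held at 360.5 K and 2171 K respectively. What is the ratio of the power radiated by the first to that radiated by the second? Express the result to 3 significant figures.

With equal areas, P₁/P₂ = (T₁/T₂)⁴ = (360.5/2171)⁴ = 7.60×10⁻⁴.

P₁/P₂ ≈ 7.60×10⁻⁴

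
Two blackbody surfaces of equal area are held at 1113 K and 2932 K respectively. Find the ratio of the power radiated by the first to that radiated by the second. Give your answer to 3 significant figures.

P₁/P₂ ≈ 0.0208

With equal areas, P₁/P₂ = (T₁/T₂)⁴ = (1113/2932)⁴ = 0.0208.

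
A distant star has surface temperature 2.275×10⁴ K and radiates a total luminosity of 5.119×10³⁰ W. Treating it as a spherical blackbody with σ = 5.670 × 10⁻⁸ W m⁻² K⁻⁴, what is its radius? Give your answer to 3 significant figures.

R ≈ 5.18×10⁹ m

L = 4πR²σT⁴ ⇒ R = √(L/(4πσT⁴)).
σT⁴ = 1.51883×10¹⁰ W/m², so R = √(5.119×10³⁰/(4π×1.51883×10¹⁰)) = 5.18×10⁹ m.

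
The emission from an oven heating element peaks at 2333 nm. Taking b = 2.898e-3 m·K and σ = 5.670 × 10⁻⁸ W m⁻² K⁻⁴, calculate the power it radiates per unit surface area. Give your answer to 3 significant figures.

I ≈ 1.35×10⁵ W/m²

Wien's law: T = b/λ_max = 2.898×10⁻³/2.333×10⁻⁶ = 1242.18 K.
Then I = σT⁴ = 5.670×10⁻⁸×(1242.18)⁴ = 1.35×10⁵ W/m².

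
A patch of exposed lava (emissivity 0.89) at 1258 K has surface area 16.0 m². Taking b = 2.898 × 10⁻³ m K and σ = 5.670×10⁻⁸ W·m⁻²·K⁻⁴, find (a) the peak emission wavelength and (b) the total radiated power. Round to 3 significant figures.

λ_max ≈ 2.30×10³ nm; P ≈ 2.02×10⁶ W

(a) λ_max = b/T = 2.898×10⁻³/1258 = 2.304×10⁻⁶ m = 2.30×10³ nm.
Area A = 16.0 m².
(b) P = εσAT⁴ = 0.89×5.670×10⁻⁸×16.0×(1258)⁴ = 2.02×10⁶ W.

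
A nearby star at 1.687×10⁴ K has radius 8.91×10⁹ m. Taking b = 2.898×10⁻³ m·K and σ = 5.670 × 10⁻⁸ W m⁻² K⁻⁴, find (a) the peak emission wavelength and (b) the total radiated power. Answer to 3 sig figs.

λ_max ≈ 172 nm; P ≈ 4.58×10³⁰ W

(a) λ_max = b/T = 2.898×10⁻³/1.687×10⁴ = 1.718×10⁻⁷ m = 172 nm.
Surface area A = 4πR² = 4π(8.91×10⁹ m)² = 9.97620×10²⁰ m².
(b) P = σAT⁴ = 5.670×10⁻⁸×9.97620×10²⁰×(1.687×10⁴)⁴ = 4.58×10³⁰ W.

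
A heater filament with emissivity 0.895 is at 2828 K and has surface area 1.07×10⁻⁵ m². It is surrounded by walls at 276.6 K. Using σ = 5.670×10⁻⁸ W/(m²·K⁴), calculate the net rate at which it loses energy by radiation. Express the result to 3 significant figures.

Net loss ≈ 34.7 W

Area A = 1.07×10⁻⁵ m².
Net radiated power P_net = εσA(T⁴ − T₀⁴) = 0.895×5.670×10⁻⁸×1.07×10⁻⁵×(2828⁴ − 276.6⁴).
T⁴ − T₀⁴ = 6.39613×10¹³ − 5.85341×10⁹ = 6.39554×10¹³ K⁴, so P_net = 34.7 W.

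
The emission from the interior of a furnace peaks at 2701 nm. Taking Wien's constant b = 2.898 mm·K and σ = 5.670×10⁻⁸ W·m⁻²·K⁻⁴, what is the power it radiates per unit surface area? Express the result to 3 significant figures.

I ≈ 7.51×10⁴ W/m²

Wien's law: T = b/λ_max = 2.898×10⁻³/2.701×10⁻⁶ = 1072.94 K.
Then I = σT⁴ = 5.670×10⁻⁸×(1072.94)⁴ = 7.51×10⁴ W/m².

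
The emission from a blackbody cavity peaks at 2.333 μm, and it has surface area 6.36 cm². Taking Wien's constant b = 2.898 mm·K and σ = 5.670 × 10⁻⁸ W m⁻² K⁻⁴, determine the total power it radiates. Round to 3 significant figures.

P ≈ 85.9 W

Wien's law: T = b/λ_max = 2.898×10⁻³/2.333×10⁻⁶ = 1242.18 K.
Area A = 6.36 cm² = 6.36×10⁻⁴ m².
Then P = σAT⁴ = 5.670×10⁻⁸×6.36×10⁻⁴×(1242.18)⁴ = 85.9 W.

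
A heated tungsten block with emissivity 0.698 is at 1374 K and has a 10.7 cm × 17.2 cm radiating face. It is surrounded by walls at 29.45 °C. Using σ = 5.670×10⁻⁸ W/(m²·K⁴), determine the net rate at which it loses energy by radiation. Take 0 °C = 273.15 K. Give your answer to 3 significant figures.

Surroundings: T = 29.45 °C + 273.15 = 302.60 K.
Area A = 0.107 × 0.172 = 0.018404 m².
Net radiated power P_net = εσA(T⁴ − T₀⁴) = 0.698×5.670×10⁻⁸×0.018404×(1374⁴ − 302.60⁴).
T⁴ − T₀⁴ = 3.56408×10¹² − 8.38447×10⁹ = 3.55570×10¹² K⁴, so P_net = 2.59×10³ W.

Net loss ≈ 2.59×10³ W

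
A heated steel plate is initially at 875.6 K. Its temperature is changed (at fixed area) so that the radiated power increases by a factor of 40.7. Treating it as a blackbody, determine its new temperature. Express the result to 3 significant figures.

T₂ ≈ 2.21×10³ K

P ∝ T⁴, so T₂/T₁ = (P₂/P₁)^(1/4) = (40.7)^(1/4) = 2.52580.
T₂ = 875.6 × 2.52580 = 2.21×10³ K.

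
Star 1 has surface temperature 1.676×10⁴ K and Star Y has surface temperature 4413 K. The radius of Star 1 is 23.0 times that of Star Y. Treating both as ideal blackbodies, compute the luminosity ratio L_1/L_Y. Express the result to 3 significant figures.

L ∝ R²T⁴, so L_1/L_Y = (R_1/R_Y)²(T_1/T_Y)⁴ = (23.0)² × (1.676×10⁴/4413)⁴ = 529 × 208.046 = 1.10×10⁵.

L_1/L_Y ≈ 1.10×10⁵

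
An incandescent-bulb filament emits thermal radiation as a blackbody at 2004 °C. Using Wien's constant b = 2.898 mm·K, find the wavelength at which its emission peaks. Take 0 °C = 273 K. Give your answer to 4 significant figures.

T = 2004 °C + 273 = 2277 K.
Wien's displacement law: λ_max = b/T = (2.898×10⁻³ m·K)/(2277 K) = 1.2727×10⁻⁶ m.
That is 1273 nm, in the infrared range.

λ_max ≈ 1273 nm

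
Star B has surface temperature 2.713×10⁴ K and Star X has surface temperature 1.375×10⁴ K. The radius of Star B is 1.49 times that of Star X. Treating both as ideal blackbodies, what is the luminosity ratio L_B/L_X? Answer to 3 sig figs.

L ∝ R²T⁴, so L_B/L_X = (R_B/R_X)²(T_B/T_X)⁴ = (1.49)² × (2.713×10⁴/1.375×10⁴)⁴ = 2.2201 × 15.1561 = 33.6.

L_B/L_X ≈ 33.6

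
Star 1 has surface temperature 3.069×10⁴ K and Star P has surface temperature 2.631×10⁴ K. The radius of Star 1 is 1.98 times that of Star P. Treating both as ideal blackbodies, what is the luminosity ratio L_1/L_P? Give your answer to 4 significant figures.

L_1/L_P ≈ 7.258

L ∝ R²T⁴, so L_1/L_P = (R_1/R_P)²(T_1/T_P)⁴ = (1.98)² × (3.069×10⁴/2.631×10⁴)⁴ = 3.9204 × 1.85142 = 7.258.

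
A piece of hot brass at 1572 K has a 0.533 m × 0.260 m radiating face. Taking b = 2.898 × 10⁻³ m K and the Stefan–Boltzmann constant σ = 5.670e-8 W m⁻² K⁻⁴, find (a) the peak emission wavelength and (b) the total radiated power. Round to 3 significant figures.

λ_max ≈ 1.84×10³ nm; P ≈ 4.80×10⁴ W

(a) λ_max = b/T = 2.898×10⁻³/1572 = 1.844×10⁻⁶ m = 1.84×10³ nm.
Area A = 0.533 × 0.260 = 0.13858 m².
(b) P = σAT⁴ = 5.670×10⁻⁸×0.13858×(1572)⁴ = 4.80×10⁴ W.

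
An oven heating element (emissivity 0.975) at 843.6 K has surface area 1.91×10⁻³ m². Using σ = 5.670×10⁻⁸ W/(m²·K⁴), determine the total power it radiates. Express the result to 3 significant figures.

Area A = 1.91×10⁻³ m².
P = εσAT⁴ = 0.975 × 5.670×10⁻⁸ × 1.91×10⁻³ × (843.6)⁴ = 53.5 W.

P ≈ 53.5 W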